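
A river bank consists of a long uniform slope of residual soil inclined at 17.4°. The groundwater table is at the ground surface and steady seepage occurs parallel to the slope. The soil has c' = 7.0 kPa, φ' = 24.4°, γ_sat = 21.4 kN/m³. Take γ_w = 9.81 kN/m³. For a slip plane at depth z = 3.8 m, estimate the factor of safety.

FS = 1.09

With seepage parallel to the slope and the water table at the surface, the effective normal stress on the slip plane uses the buoyant unit weight γ' = γ_sat − γ_w while the driving shear stress uses γ_sat:
FS = [c' + γ' z cos²β tanφ'] / [γ_sat z sinβ cosβ]
γ' = 21.4 − 9.81 = 11.59 kN/m³
Numerator = 7.0 + 11.59·3.8·cos²17.4°·tan24.4° = 7.0 + 11.59·3.8·0.9106·0.4536 = 25.192 kPa
Denominator = 21.4·3.8·sin17.4°·cos17.4° = 21.4·3.8·0.2990·0.9542 = 23.205 kPa
FS = 25.192 / 23.205 = 1.086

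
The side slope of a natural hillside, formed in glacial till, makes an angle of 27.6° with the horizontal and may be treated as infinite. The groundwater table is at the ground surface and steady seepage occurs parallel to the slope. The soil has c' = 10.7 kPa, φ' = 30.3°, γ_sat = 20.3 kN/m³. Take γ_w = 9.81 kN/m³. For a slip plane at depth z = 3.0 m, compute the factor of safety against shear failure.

FS = 1.01

With seepage parallel to the slope and the water table at the surface, the effective normal stress on the slip plane uses the buoyant unit weight γ' = γ_sat − γ_w while the driving shear stress uses γ_sat:
FS = [c' + γ' z cos²β tanφ'] / [γ_sat z sinβ cosβ]
γ' = 20.3 − 9.81 = 10.49 kN/m³
Numerator = 10.7 + 10.49·3.0·cos²27.6°·tan30.3° = 10.7 + 10.49·3.0·0.7854·0.5844 = 25.142 kPa
Denominator = 20.3·3.0·sin27.6°·cos27.6° = 20.3·3.0·0.4633·0.8862 = 25.004 kPa
FS = 25.142 / 25.004 = 1.006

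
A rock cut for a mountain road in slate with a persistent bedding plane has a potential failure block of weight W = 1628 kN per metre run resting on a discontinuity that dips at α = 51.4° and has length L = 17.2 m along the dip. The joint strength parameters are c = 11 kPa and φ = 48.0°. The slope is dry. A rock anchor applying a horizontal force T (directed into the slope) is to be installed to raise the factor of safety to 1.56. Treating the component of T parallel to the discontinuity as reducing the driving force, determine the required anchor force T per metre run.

Resolving forces along and normal to the sliding plane, with the horizontal anchor force T adding T·sinα to the effective normal force and T·cosα acting up the plane against the driving force:
FS = [cL + (W cosα + T sinα) tanφ] / [W sinα − T cosα]
Without the anchor: N' = 1015.7 kN/m, driving T_d = 1272.3 kN/m, resisting R = 11·17.2 + 1015.7·tan48.0° = 1317.2 kN/m, FS = 1.04.
Setting FS = 1.56 and solving for T:
1.56·(1272.3 − T cos51.4°) = 1317.2 + T sin51.4°·tan48.0°
T·(sin51.4°·tan48.0° + 1.56·cos51.4°) = 1.56·1272.3 − 1317.2
T·(0.7815·1.1106 + 1.56·0.6239) = 1984.8 − 1317.2 = 667.6
T·1.8412 = 667.6
T = 362.6 kN/m

T = 363 kN/m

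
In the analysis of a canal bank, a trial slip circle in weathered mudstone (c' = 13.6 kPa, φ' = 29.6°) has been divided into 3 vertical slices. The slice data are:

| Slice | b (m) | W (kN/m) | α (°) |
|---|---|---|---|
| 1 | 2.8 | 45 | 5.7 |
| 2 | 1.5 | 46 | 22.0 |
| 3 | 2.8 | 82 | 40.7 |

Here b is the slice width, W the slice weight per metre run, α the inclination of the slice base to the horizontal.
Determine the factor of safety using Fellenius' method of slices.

Ordinary method of slices: FS = Σ[c'·Δl_i + (W_i cosα_i)·tanφ'] / Σ W_i sinα_i, with Δl_i = b_i / cosα_i.
Slice 1: Δl = 2.8/cos5.7° = 2.814 m; N'_1 = 45·cos5.7° = 44.8; c'Δl = 38.27; W sinα = 4.5
Slice 2: Δl = 1.5/cos22.0° = 1.618 m; N'_2 = 46·cos22.0° = 42.7; c'Δl = 22.00; W sinα = 17.2
Slice 3: Δl = 2.8/cos40.7° = 3.693 m; N'_3 = 82·cos40.7° = 62.2; c'Δl = 50.23; W sinα = 53.5
Σc'Δl = 110.5 kN/m; ΣN' = 149.6 kN/m; ΣW sinα = 75.2 kN/m
Resisting = 110.5 + 149.6·tan29.6° = 110.5 + 85.0 = 195.5 kN/m
FS = 195.5 / 75.2 = 2.600

FS = 2.60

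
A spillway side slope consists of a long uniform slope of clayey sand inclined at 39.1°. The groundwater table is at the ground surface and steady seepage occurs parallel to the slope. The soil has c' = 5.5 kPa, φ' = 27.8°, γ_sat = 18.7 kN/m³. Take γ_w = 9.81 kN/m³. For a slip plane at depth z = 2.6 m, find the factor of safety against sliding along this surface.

FS = 0.54

With seepage parallel to the slope and the water table at the surface, the effective normal stress on the slip plane uses the buoyant unit weight γ' = γ_sat − γ_w while the driving shear stress uses γ_sat:
FS = [c' + γ' z cos²β tanφ'] / [γ_sat z sinβ cosβ]
γ' = 18.7 − 9.81 = 8.89 kN/m³
Numerator = 5.5 + 8.89·2.6·cos²39.1°·tan27.8° = 5.5 + 8.89·2.6·0.6022·0.5272 = 12.839 kPa
Denominator = 18.7·2.6·sin39.1°·cos39.1° = 18.7·2.6·0.6307·0.7760 = 23.796 kPa
FS = 12.839 / 23.796 = 0.540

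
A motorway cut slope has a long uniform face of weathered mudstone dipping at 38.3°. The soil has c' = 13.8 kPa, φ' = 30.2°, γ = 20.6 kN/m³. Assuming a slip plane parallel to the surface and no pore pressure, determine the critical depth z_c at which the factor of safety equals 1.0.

Setting FS = 1.00 in FS = [c' + γz cos²β tanφ'] / [γz sinβ cosβ] and solving for z:
z = c' / [γ cosβ (FS·sinβ − cosβ·tanφ')]
  = 13.8 / [20.6·cos38.3°·(1.00·sin38.3° − cos38.3°·tan30.2°)]
  = 13.8 / [20.6·0.7848·(1.00·0.6198 − 0.7848·0.5820)]
  = 13.8 / 2.6356 = 5.236 m

z_c = 5.24 m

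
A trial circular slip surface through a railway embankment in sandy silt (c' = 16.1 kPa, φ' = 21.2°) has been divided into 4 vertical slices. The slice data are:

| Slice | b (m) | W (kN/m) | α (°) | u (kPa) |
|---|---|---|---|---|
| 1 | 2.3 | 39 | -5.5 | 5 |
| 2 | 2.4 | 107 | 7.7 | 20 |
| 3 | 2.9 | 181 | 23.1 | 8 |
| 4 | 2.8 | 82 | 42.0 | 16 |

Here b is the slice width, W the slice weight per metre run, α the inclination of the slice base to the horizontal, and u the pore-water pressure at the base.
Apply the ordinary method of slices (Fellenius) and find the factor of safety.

Ordinary method of slices: FS = Σ[c'·Δl_i + (W_i cosα_i − u_i·Δl_i)·tanφ'] / Σ W_i sinα_i, with Δl_i = b_i / cosα_i.
Slice 1: Δl = 2.3/cos(-5.5°) = 2.311 m; N'_1 = 39·cos(-5.5°) − 5·2.311 = 27.3; c'Δl = 37.20; W sinα = -3.7
Slice 2: Δl = 2.4/cos7.7° = 2.422 m; N'_2 = 107·cos7.7° − 20·2.422 = 57.6; c'Δl = 38.99; W sinα = 14.3
Slice 3: Δl = 2.9/cos23.1° = 3.153 m; N'_3 = 181·cos23.1° − 8·3.153 = 141.3; c'Δl = 50.76; W sinα = 71.0
Slice 4: Δl = 2.8/cos42.0° = 3.768 m; N'_4 = 82·cos42.0° − 16·3.768 = 0.7; c'Δl = 60.66; W sinα = 54.9
Σc'Δl = 187.6 kN/m; ΣN' = 226.8 kN/m; ΣW sinα = 136.5 kN/m
Resisting = 187.6 + 226.8·tan21.2° = 187.6 + 88.0 = 275.6 kN/m
FS = 275.6 / 136.5 = 2.019

FS = 2.02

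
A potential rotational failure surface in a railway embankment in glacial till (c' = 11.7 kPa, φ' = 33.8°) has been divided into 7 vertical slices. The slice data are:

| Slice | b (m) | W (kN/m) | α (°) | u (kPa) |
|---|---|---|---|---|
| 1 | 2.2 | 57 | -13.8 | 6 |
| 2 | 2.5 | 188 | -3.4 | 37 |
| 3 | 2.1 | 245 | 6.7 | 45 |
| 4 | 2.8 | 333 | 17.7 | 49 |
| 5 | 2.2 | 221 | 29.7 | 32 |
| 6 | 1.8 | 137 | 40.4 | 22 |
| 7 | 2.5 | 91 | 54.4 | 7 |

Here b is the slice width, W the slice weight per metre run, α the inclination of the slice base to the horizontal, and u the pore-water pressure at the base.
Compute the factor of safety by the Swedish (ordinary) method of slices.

FS = 1.73

Ordinary method of slices: FS = Σ[c'·Δl_i + (W_i cosα_i − u_i·Δl_i)·tanφ'] / Σ W_i sinα_i, with Δl_i = b_i / cosα_i.
Slice 1: Δl = 2.2/cos(-13.8°) = 2.265 m; N'_1 = 57·cos(-13.8°) − 6·2.265 = 41.8; c'Δl = 26.51; W sinα = -13.6
Slice 2: Δl = 2.5/cos(-3.4°) = 2.504 m; N'_2 = 188·cos(-3.4°) − 37·2.504 = 95.0; c'Δl = 29.30; W sinα = -11.1
Slice 3: Δl = 2.1/cos6.7° = 2.114 m; N'_3 = 245·cos6.7° − 45·2.114 = 148.2; c'Δl = 24.74; W sinα = 28.6
Slice 4: Δl = 2.8/cos17.7° = 2.939 m; N'_4 = 333·cos17.7° − 49·2.939 = 173.2; c'Δl = 34.39; W sinα = 101.2
Slice 5: Δl = 2.2/cos29.7° = 2.533 m; N'_5 = 221·cos29.7° − 32·2.533 = 110.9; c'Δl = 29.63; W sinα = 109.5
Slice 6: Δl = 1.8/cos40.4° = 2.364 m; N'_6 = 137·cos40.4° − 22·2.364 = 52.3; c'Δl = 27.65; W sinα = 88.8
Slice 7: Δl = 2.5/cos54.4° = 4.295 m; N'_7 = 91·cos54.4° − 7·4.295 = 22.9; c'Δl = 50.25; W sinα = 74.0
Σc'Δl = 222.5 kN/m; ΣN' = 644.3 kN/m; ΣW sinα = 377.4 kN/m
Resisting = 222.5 + 644.3·tan33.8° = 222.5 + 431.3 = 653.8 kN/m
FS = 653.8 / 377.4 = 1.733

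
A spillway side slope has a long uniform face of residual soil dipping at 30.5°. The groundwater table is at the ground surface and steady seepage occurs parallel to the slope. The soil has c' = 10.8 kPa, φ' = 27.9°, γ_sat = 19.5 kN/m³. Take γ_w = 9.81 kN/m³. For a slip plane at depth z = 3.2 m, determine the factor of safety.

FS = 0.84

With seepage parallel to the slope and the water table at the surface, the effective normal stress on the slip plane uses the buoyant unit weight γ' = γ_sat − γ_w while the driving shear stress uses γ_sat:
FS = [c' + γ' z cos²β tanφ'] / [γ_sat z sinβ cosβ]
γ' = 19.5 − 9.81 = 9.69 kN/m³
Numerator = 10.8 + 9.69·3.2·cos²30.5°·tan27.9° = 10.8 + 9.69·3.2·0.7424·0.5295 = 22.989 kPa
Denominator = 19.5·3.2·sin30.5°·cos30.5° = 19.5·3.2·0.5075·0.8616 = 27.288 kPa
FS = 22.989 / 27.288 = 0.842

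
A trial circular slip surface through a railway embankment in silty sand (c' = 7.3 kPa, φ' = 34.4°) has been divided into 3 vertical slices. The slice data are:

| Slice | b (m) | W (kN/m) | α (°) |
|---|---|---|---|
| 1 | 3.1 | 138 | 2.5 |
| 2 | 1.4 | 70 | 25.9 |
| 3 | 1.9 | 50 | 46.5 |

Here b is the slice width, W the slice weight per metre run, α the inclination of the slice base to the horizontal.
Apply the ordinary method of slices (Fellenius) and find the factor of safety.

FS = 2.95

Ordinary method of slices: FS = Σ[c'·Δl_i + (W_i cosα_i)·tanφ'] / Σ W_i sinα_i, with Δl_i = b_i / cosα_i.
Slice 1: Δl = 3.1/cos2.5° = 3.103 m; N'_1 = 138·cos2.5° = 137.9; c'Δl = 22.65; W sinα = 6.0
Slice 2: Δl = 1.4/cos25.9° = 1.556 m; N'_2 = 70·cos25.9° = 63.0; c'Δl = 11.36; W sinα = 30.6
Slice 3: Δl = 1.9/cos46.5° = 2.760 m; N'_3 = 50·cos46.5° = 34.4; c'Δl = 20.15; W sinα = 36.3
Σc'Δl = 54.2 kN/m; ΣN' = 235.3 kN/m; ΣW sinα = 72.9 kN/m
Resisting = 54.2 + 235.3·tan34.4° = 54.2 + 161.1 = 215.2 kN/m
FS = 215.2 / 72.9 = 2.954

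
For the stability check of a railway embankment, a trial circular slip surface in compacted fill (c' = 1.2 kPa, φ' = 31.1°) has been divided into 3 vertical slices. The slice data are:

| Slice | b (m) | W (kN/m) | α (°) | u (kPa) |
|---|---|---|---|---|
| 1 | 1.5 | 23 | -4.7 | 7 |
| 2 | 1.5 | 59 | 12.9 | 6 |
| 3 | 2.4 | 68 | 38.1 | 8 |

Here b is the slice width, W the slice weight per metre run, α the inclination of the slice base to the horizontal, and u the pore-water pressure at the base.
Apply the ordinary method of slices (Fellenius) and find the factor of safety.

FS = 1.15

Ordinary method of slices: FS = Σ[c'·Δl_i + (W_i cosα_i − u_i·Δl_i)·tanφ'] / Σ W_i sinα_i, with Δl_i = b_i / cosα_i.
Slice 1: Δl = 1.5/cos(-4.7°) = 1.505 m; N'_1 = 23·cos(-4.7°) − 7·1.505 = 12.4; c'Δl = 1.81; W sinα = -1.9
Slice 2: Δl = 1.5/cos12.9° = 1.539 m; N'_2 = 59·cos12.9° − 6·1.539 = 48.3; c'Δl = 1.85; W sinα = 13.2
Slice 3: Δl = 2.4/cos38.1° = 3.050 m; N'_3 = 68·cos38.1° − 8·3.050 = 29.1; c'Δl = 3.66; W sinα = 42.0
Σc'Δl = 7.3 kN/m; ΣN' = 89.8 kN/m; ΣW sinα = 53.2 kN/m
Resisting = 7.3 + 89.8·tan31.1° = 7.3 + 54.2 = 61.5 kN/m
FS = 61.5 / 53.2 = 1.154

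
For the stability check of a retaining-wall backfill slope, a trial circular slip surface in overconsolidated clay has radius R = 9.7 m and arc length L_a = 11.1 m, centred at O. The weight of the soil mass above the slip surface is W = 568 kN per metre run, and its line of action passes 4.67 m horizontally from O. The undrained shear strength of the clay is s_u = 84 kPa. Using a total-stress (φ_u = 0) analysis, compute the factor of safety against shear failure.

Taking moments about the centre O, the resisting moment is provided by the undrained shear strength acting along the arc:
M_R = s_u·L_a·R = 84·11.10·9.7 = 9044.3 kN·m/m
M_D = W·d = 568·4.67 = 2652.6 kN·m/m
FS = M_R / M_D = 9044.3 / 2652.6 = 3.410

FS = 3.41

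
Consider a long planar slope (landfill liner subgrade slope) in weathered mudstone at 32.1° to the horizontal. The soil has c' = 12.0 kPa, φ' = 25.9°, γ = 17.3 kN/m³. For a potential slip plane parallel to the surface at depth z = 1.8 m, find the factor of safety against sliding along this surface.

For an infinite slope with a slip plane parallel to the surface (no pore pressure): FS = [c' + γz cos²β tanφ'] / [γz sinβ cosβ].
γz = 17.3·1.8 = 31.14 kN/m²
Numerator = 12.0 + 31.14·cos²32.1°·tan25.9° = 12.0 + 31.14·0.7176·0.4856 = 22.851 kPa
Denominator = 31.14·sin32.1°·cos32.1° = 31.14·0.5314·0.8471 = 14.018 kPa
FS = 22.851 / 14.018 = 1.630

FS = 1.63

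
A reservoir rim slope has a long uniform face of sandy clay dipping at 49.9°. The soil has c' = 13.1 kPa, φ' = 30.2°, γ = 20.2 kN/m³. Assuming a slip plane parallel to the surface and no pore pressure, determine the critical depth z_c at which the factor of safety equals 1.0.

Setting FS = 1.00 in FS = [c' + γz cos²β tanφ'] / [γz sinβ cosβ] and solving for z:
z = c' / [γ cosβ (FS·sinβ − cosβ·tanφ')]
  = 13.1 / [20.2·cos49.9°·(1.00·sin49.9° − cos49.9°·tan30.2°)]
  = 13.1 / [20.2·0.6441·(1.00·0.7649 − 0.6441·0.5820)]
  = 13.1 / 5.0748 = 2.581 m

z_c = 2.58 m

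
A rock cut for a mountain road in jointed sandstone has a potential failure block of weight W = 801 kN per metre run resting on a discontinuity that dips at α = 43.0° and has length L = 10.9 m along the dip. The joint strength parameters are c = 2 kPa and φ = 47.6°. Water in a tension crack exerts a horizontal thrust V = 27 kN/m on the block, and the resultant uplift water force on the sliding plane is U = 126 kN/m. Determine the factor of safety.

Resolving the block weight along and normal to the plane and applying the Mohr–Coulomb strength on the joint:
N' = W cosα − U − V sinα = 801·cos43.0° − 126 − 27·sin43.0° = 441.4 kN/m
Driving force T = W sinα + V cosα = 801·sin43.0° + 27·cos43.0° = 566.0 kN/m
Resisting force R = c·L + N'·tanφ = 2·10.9 + 441.4·tan47.6° = 21.8 + 483.4 = 505.2 kN/m
FS = R / T = 505.2 / 566.0 = 0.893

FS = 0.89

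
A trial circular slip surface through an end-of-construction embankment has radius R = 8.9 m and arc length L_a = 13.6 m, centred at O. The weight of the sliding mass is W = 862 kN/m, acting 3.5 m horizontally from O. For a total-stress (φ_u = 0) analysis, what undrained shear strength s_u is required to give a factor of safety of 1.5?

FS = s_u·L_a·R / (W·d), so s_u = FS·W·d / (L_a·R).
s_u = 1.5·862·3.5 / (13.60·8.9) = 4525.5 / 121.04 = 37.39 kPa

s_u = 37.4 kPa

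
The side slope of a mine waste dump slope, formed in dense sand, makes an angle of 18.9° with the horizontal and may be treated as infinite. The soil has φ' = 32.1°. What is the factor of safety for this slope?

FS = 1.83

For a dry cohesionless infinite slope the factor of safety is FS = tanφ' / tanβ.
FS = tan32.1° / tan18.9° = 0.6273 / 0.3424 = 1.832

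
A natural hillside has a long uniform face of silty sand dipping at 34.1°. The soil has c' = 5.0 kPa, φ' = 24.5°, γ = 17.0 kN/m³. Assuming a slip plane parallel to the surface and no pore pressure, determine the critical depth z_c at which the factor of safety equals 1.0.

z_c = 1.94 m

Setting FS = 1.00 in FS = [c' + γz cos²β tanφ'] / [γz sinβ cosβ] and solving for z:
z = c' / [γ cosβ (FS·sinβ − cosβ·tanφ')]
  = 5.0 / [17.0·cos34.1°·(1.00·sin34.1° − cos34.1°·tan24.5°)]
  = 5.0 / [17.0·0.8281·(1.00·0.5606 − 0.8281·0.4557)]
  = 5.0 / 2.5799 = 1.938 m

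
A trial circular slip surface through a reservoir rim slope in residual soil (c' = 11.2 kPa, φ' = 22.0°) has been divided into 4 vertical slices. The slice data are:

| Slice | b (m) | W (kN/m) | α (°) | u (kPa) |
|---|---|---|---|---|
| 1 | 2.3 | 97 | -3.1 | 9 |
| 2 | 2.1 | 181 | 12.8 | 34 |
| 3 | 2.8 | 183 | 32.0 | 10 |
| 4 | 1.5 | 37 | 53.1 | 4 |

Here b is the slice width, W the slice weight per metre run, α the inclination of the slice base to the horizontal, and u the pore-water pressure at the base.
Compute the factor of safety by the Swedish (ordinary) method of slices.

FS = 1.50

Ordinary method of slices: FS = Σ[c'·Δl_i + (W_i cosα_i − u_i·Δl_i)·tanφ'] / Σ W_i sinα_i, with Δl_i = b_i / cosα_i.
Slice 1: Δl = 2.3/cos(-3.1°) = 2.303 m; N'_1 = 97·cos(-3.1°) − 9·2.303 = 76.1; c'Δl = 25.80; W sinα = -5.2
Slice 2: Δl = 2.1/cos12.8° = 2.154 m; N'_2 = 181·cos12.8° − 34·2.154 = 103.3; c'Δl = 24.12; W sinα = 40.1
Slice 3: Δl = 2.8/cos32.0° = 3.302 m; N'_3 = 183·cos32.0° − 10·3.302 = 122.2; c'Δl = 36.98; W sinα = 97.0
Slice 4: Δl = 1.5/cos53.1° = 2.498 m; N'_4 = 37·cos53.1° − 4·2.498 = 12.2; c'Δl = 27.98; W sinα = 29.6
Σc'Δl = 114.9 kN/m; ΣN' = 313.8 kN/m; ΣW sinα = 161.4 kN/m
Resisting = 114.9 + 313.8·tan22.0° = 114.9 + 126.8 = 241.7 kN/m
FS = 241.7 / 161.4 = 1.497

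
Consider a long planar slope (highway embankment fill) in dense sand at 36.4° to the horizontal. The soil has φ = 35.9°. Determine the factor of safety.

For a dry cohesionless infinite slope the factor of safety is FS = tanφ / tanβ.
FS = tan35.9° / tan36.4° = 0.7239 / 0.7373 = 0.982

FS = 0.98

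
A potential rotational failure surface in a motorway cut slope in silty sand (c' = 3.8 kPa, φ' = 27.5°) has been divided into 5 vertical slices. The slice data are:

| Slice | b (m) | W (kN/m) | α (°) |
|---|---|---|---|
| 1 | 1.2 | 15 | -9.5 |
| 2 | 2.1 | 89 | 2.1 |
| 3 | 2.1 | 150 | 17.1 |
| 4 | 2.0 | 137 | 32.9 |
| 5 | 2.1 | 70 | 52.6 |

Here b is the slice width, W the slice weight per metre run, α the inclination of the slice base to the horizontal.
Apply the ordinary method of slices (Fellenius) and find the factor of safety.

FS = 1.45

Ordinary method of slices: FS = Σ[c'·Δl_i + (W_i cosα_i)·tanφ'] / Σ W_i sinα_i, with Δl_i = b_i / cosα_i.
Slice 1: Δl = 1.2/cos(-9.5°) = 1.217 m; N'_1 = 15·cos(-9.5°) = 14.8; c'Δl = 4.62; W sinα = -2.5
Slice 2: Δl = 2.1/cos2.1° = 2.101 m; N'_2 = 89·cos2.1° = 88.9; c'Δl = 7.99; W sinα = 3.3
Slice 3: Δl = 2.1/cos17.1° = 2.197 m; N'_3 = 150·cos17.1° = 143.4; c'Δl = 8.35; W sinα = 44.1
Slice 4: Δl = 2.0/cos32.9° = 2.382 m; N'_4 = 137·cos32.9° = 115.0; c'Δl = 9.05; W sinα = 74.4
Slice 5: Δl = 2.1/cos52.6° = 3.457 m; N'_5 = 70·cos52.6° = 42.5; c'Δl = 13.14; W sinα = 55.6
Σc'Δl = 43.1 kN/m; ΣN' = 404.6 kN/m; ΣW sinα = 174.9 kN/m
Resisting = 43.1 + 404.6·tan27.5° = 43.1 + 210.6 = 253.8 kN/m
FS = 253.8 / 174.9 = 1.451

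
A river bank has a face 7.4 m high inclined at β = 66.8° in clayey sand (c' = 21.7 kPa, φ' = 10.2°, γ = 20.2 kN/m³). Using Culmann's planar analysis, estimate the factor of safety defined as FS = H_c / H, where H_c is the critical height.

FS = 1.17

H_c = (4c'/γ) · sinβ cosφ' / [1 − cos(β − φ')]
    = (4·21.7/20.2) · sin66.8°·cos10.2° / [1 − cos56.6°]
    = 4.297 · 0.9046 / 0.4495 = 8.65 m
FS = H_c / H = 8.65 / 7.4 = 1.169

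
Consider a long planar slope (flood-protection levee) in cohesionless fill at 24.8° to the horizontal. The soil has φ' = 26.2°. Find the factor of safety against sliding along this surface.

For a dry cohesionless infinite slope the factor of safety is FS = tanφ' / tanβ.
FS = tan26.2° / tan24.8° = 0.4921 / 0.4621 = 1.065

FS = 1.06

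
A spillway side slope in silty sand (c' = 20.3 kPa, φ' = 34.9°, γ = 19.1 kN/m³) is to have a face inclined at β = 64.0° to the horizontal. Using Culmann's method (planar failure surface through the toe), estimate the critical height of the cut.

Culmann's analysis gives the critical failure plane at α_cr = (β + φ')/2 = (64.0 + 34.9)/2 = 49.5°, and the critical height
H_c = (4c'/γ) · sinβ cosφ' / [1 − cos(β − φ')]
    = (4·20.3/19.1) · sin64.0°·cos34.9° / [1 − cos(29.1°)]
    = 4.251 · 0.8988·0.8202 / [1 − 0.8738]
    = 4.251 · 0.7371 / 0.1262
    = 24.83 m

H_c = 24.83 m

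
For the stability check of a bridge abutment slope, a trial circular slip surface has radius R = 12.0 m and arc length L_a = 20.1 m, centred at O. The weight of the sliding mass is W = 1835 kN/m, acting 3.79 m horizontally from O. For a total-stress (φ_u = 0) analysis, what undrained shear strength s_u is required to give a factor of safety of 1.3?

s_u = 37.5 kPa

FS = s_u·L_a·R / (W·d), so s_u = FS·W·d / (L_a·R).
s_u = 1.3·1835·3.79 / (20.10·12.0) = 9041.0 / 241.20 = 37.48 kPa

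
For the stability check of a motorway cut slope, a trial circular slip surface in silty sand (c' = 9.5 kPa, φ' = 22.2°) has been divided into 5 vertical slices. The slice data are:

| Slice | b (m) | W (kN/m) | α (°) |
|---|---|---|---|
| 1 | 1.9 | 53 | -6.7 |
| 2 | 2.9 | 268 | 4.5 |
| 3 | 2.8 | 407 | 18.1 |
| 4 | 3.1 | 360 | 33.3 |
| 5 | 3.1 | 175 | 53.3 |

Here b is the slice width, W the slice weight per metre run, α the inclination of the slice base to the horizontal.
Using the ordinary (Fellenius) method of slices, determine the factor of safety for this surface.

FS = 1.28

Ordinary method of slices: FS = Σ[c'·Δl_i + (W_i cosα_i)·tanφ'] / Σ W_i sinα_i, with Δl_i = b_i / cosα_i.
Slice 1: Δl = 1.9/cos(-6.7°) = 1.913 m; N'_1 = 53·cos(-6.7°) = 52.6; c'Δl = 18.17; W sinα = -6.2
Slice 2: Δl = 2.9/cos4.5° = 2.909 m; N'_2 = 268·cos4.5° = 267.2; c'Δl = 27.64; W sinα = 21.0
Slice 3: Δl = 2.8/cos18.1° = 2.946 m; N'_3 = 407·cos18.1° = 386.9; c'Δl = 27.98; W sinα = 126.4
Slice 4: Δl = 3.1/cos33.3° = 3.709 m; N'_4 = 360·cos33.3° = 300.9; c'Δl = 35.24; W sinα = 197.6
Slice 5: Δl = 3.1/cos53.3° = 5.187 m; N'_5 = 175·cos53.3° = 104.6; c'Δl = 49.28; W sinα = 140.3
Σc'Δl = 158.3 kN/m; ΣN' = 1112.1 kN/m; ΣW sinα = 479.2 kN/m
Resisting = 158.3 + 1112.1·tan22.2° = 158.3 + 453.9 = 612.2 kN/m
FS = 612.2 / 479.2 = 1.277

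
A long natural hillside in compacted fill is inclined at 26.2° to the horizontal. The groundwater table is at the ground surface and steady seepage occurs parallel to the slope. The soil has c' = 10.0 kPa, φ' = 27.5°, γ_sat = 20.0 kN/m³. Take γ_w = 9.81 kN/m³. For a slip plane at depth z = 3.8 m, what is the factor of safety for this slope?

FS = 0.87

With seepage parallel to the slope and the water table at the surface, the effective normal stress on the slip plane uses the buoyant unit weight γ' = γ_sat − γ_w while the driving shear stress uses γ_sat:
FS = [c' + γ' z cos²β tanφ'] / [γ_sat z sinβ cosβ]
γ' = 20.0 − 9.81 = 10.19 kN/m³
Numerator = 10.0 + 10.19·3.8·cos²26.2°·tan27.5° = 10.0 + 10.19·3.8·0.8051·0.5206 = 26.228 kPa
Denominator = 20.0·3.8·sin26.2°·cos26.2° = 20.0·3.8·0.4415·0.8973 = 30.107 kPa
FS = 26.228 / 30.107 = 0.871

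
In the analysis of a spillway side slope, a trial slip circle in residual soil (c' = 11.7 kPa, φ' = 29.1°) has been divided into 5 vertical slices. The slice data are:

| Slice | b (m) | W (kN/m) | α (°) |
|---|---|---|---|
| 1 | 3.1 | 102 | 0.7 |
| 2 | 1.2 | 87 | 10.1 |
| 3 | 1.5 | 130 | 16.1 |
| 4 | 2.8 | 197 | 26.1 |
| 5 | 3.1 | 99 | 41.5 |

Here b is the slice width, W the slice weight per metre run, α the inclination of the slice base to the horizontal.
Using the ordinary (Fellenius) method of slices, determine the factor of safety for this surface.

FS = 2.28

Ordinary method of slices: FS = Σ[c'·Δl_i + (W_i cosα_i)·tanφ'] / Σ W_i sinα_i, with Δl_i = b_i / cosα_i.
Slice 1: Δl = 3.1/cos0.7° = 3.100 m; N'_1 = 102·cos0.7° = 102.0; c'Δl = 36.27; W sinα = 1.2
Slice 2: Δl = 1.2/cos10.1° = 1.219 m; N'_2 = 87·cos10.1° = 85.7; c'Δl = 14.26; W sinα = 15.3
Slice 3: Δl = 1.5/cos16.1° = 1.561 m; N'_3 = 130·cos16.1° = 124.9; c'Δl = 18.27; W sinα = 36.1
Slice 4: Δl = 2.8/cos26.1° = 3.118 m; N'_4 = 197·cos26.1° = 176.9; c'Δl = 36.48; W sinα = 86.7
Slice 5: Δl = 3.1/cos41.5° = 4.139 m; N'_5 = 99·cos41.5° = 74.1; c'Δl = 48.43; W sinα = 65.6
Σc'Δl = 153.7 kN/m; ΣN' = 563.6 kN/m; ΣW sinα = 204.8 kN/m
Resisting = 153.7 + 563.6·tan29.1° = 153.7 + 313.7 = 467.4 kN/m
FS = 467.4 / 204.8 = 2.282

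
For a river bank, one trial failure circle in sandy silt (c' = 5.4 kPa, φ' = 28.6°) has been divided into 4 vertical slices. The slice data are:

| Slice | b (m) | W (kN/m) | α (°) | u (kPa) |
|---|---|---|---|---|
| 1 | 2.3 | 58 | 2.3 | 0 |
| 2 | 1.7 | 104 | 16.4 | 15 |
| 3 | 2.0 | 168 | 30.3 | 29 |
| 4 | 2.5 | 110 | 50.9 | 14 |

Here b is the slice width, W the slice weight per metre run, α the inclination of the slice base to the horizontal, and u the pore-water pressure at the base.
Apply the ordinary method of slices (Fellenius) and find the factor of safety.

FS = 0.88

Ordinary method of slices: FS = Σ[c'·Δl_i + (W_i cosα_i − u_i·Δl_i)·tanφ'] / Σ W_i sinα_i, with Δl_i = b_i / cosα_i.
Slice 1: Δl = 2.3/cos2.3° = 2.302 m; N'_1 = 58·cos2.3° − 0·2.302 = 58.0; c'Δl = 12.43; W sinα = 2.3
Slice 2: Δl = 1.7/cos16.4° = 1.772 m; N'_2 = 104·cos16.4° − 15·1.772 = 73.2; c'Δl = 9.57; W sinα = 29.4
Slice 3: Δl = 2.0/cos30.3° = 2.316 m; N'_3 = 168·cos30.3° − 29·2.316 = 77.9; c'Δl = 12.51; W sinα = 84.8
Slice 4: Δl = 2.5/cos50.9° = 3.964 m; N'_4 = 110·cos50.9° − 14·3.964 = 13.9; c'Δl = 21.41; W sinα = 85.4
Σc'Δl = 55.9 kN/m; ΣN' = 222.9 kN/m; ΣW sinα = 201.8 kN/m
Resisting = 55.9 + 222.9·tan28.6° = 55.9 + 121.5 = 177.4 kN/m
FS = 177.4 / 201.8 = 0.879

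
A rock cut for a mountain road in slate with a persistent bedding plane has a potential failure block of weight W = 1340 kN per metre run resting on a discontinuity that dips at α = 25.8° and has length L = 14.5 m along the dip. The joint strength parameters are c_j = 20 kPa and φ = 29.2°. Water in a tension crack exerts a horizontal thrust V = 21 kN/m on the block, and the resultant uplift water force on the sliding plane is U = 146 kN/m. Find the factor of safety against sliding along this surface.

FS = 1.46

Resolving the block weight along and normal to the plane and applying the Mohr–Coulomb strength on the joint:
N' = W cosα − U − V sinα = 1340·cos25.8° − 146 − 21·sin25.8° = 1051.3 kN/m
Driving force T = W sinα + V cosα = 1340·sin25.8° + 21·cos25.8° = 602.1 kN/m
Resisting force R = c_j·L + N'·tanφ = 20·14.5 + 1051.3·tan29.2° = 290.0 + 587.5 = 877.5 kN/m
FS = R / T = 877.5 / 602.1 = 1.457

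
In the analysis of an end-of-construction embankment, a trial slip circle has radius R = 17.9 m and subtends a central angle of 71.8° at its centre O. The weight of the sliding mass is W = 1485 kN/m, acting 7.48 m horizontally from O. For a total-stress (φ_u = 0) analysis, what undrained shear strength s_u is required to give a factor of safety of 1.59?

FS = s_u·L_a·R / (W·d), so s_u = FS·W·d / (L_a·R).
Arc length L_a = R·θ = 17.9·(71.8°·π/180) = 17.9·1.2531 = 22.43 m
s_u = 1.59·1485·7.48 / (22.43·17.9) = 17661.4 / 401.52 = 43.99 kPa

s_u = 44.0 kPa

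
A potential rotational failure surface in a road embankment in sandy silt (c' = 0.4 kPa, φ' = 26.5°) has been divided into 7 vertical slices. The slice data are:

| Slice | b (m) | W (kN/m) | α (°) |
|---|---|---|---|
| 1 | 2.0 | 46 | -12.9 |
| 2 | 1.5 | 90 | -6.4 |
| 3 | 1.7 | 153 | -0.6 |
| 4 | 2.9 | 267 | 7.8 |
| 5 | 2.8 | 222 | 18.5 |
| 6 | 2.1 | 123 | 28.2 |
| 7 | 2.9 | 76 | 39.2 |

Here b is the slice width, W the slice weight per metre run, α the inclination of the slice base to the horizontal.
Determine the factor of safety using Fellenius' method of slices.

FS = 2.46

Ordinary method of slices: FS = Σ[c'·Δl_i + (W_i cosα_i)·tanφ'] / Σ W_i sinα_i, with Δl_i = b_i / cosα_i.
Slice 1: Δl = 2.0/cos(-12.9°) = 2.052 m; N'_1 = 46·cos(-12.9°) = 44.8; c'Δl = 0.82; W sinα = -10.3
Slice 2: Δl = 1.5/cos(-6.4°) = 1.509 m; N'_2 = 90·cos(-6.4°) = 89.4; c'Δl = 0.60; W sinα = -10.0
Slice 3: Δl = 1.7/cos(-0.6°) = 1.700 m; N'_3 = 153·cos(-0.6°) = 153.0; c'Δl = 0.68; W sinα = -1.6
Slice 4: Δl = 2.9/cos7.8° = 2.927 m; N'_4 = 267·cos7.8° = 264.5; c'Δl = 1.17; W sinα = 36.2
Slice 5: Δl = 2.8/cos18.5° = 2.953 m; N'_5 = 222·cos18.5° = 210.5; c'Δl = 1.18; W sinα = 70.4
Slice 6: Δl = 2.1/cos28.2° = 2.383 m; N'_6 = 123·cos28.2° = 108.4; c'Δl = 0.95; W sinα = 58.1
Slice 7: Δl = 2.9/cos39.2° = 3.742 m; N'_7 = 76·cos39.2° = 58.9; c'Δl = 1.50; W sinα = 48.0
Σc'Δl = 6.9 kN/m; ΣN' = 929.6 kN/m; ΣW sinα = 190.9 kN/m
Resisting = 6.9 + 929.6·tan26.5° = 6.9 + 463.5 = 470.4 kN/m
FS = 470.4 / 190.9 = 2.464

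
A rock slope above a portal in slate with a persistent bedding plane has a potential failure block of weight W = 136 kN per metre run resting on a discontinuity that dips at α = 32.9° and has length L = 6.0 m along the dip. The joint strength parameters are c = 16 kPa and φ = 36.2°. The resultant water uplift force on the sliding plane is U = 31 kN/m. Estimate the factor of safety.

Resolving the block weight along and normal to the plane and applying the Mohr–Coulomb strength on the joint:
N' = W cosα − U = 136·cos32.9° − 31 = 83.2 kN/m
Driving force T = W sinα = 136·sin32.9° = 73.9 kN/m
Resisting force R = c·L + N'·tanφ = 16·6.0 + 83.2·tan36.2° = 96.0 + 60.9 = 156.9 kN/m
FS = R / T = 156.9 / 73.9 = 2.124

FS = 2.12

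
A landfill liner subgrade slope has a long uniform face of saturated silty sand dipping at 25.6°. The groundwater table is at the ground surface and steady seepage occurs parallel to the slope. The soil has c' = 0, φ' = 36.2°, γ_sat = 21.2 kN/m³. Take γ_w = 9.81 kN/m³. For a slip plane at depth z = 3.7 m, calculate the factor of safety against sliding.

With seepage parallel to the slope and the water table at the surface, the effective normal stress on the slip plane uses the buoyant unit weight γ' = γ_sat − γ_w while the driving shear stress uses γ_sat:
FS = [c' + γ' z cos²β tanφ'] / [γ_sat z sinβ cosβ]
(For c' = 0 this reduces to FS = (γ'/γ_sat)·tanφ'/tanβ.)
γ' = 21.2 − 9.81 = 11.39 kN/m³
Numerator = 0.0 + 11.39·3.7·cos²25.6°·tan36.2° = 0.0 + 11.39·3.7·0.8133·0.7319 = 25.085 kPa
Denominator = 21.2·3.7·sin25.6°·cos25.6° = 21.2·3.7·0.4321·0.9018 = 30.566 kPa
FS = 25.085 / 30.566 = 0.821

FS = 0.82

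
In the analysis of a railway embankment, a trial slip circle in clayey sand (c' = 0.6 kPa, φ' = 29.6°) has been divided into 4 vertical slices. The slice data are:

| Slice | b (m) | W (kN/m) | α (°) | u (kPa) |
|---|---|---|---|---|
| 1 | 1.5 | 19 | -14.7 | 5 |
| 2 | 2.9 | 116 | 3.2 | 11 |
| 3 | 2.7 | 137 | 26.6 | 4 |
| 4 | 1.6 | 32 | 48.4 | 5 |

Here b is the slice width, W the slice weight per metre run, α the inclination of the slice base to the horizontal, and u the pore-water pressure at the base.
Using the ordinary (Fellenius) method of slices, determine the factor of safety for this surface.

Ordinary method of slices: FS = Σ[c'·Δl_i + (W_i cosα_i − u_i·Δl_i)·tanφ'] / Σ W_i sinα_i, with Δl_i = b_i / cosα_i.
Slice 1: Δl = 1.5/cos(-14.7°) = 1.551 m; N'_1 = 19·cos(-14.7°) − 5·1.551 = 10.6; c'Δl = 0.93; W sinα = -4.8
Slice 2: Δl = 2.9/cos3.2° = 2.905 m; N'_2 = 116·cos3.2° − 11·2.905 = 83.9; c'Δl = 1.74; W sinα = 6.5
Slice 3: Δl = 2.7/cos26.6° = 3.020 m; N'_3 = 137·cos26.6° − 4·3.020 = 110.4; c'Δl = 1.81; W sinα = 61.3
Slice 4: Δl = 1.6/cos48.4° = 2.410 m; N'_4 = 32·cos48.4° − 5·2.410 = 9.2; c'Δl = 1.45; W sinα = 23.9
Σc'Δl = 5.9 kN/m; ΣN' = 214.1 kN/m; ΣW sinα = 86.9 kN/m
Resisting = 5.9 + 214.1·tan29.6° = 5.9 + 121.6 = 127.6 kN/m
FS = 127.6 / 86.9 = 1.467

FS = 1.47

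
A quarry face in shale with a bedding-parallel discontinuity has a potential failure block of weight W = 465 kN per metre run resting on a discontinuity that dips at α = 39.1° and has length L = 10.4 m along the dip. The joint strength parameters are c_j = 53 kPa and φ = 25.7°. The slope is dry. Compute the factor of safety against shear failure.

Resolving the block weight along and normal to the plane and applying the Mohr–Coulomb strength on the joint:
N' = W cosα = 465·cos39.1° = 360.9 kN/m
Driving force T = W sinα = 465·sin39.1° = 293.3 kN/m
Resisting force R = c_j·L + N'·tanφ = 53·10.4 + 360.9·tan25.7° = 551.2 + 173.7 = 724.9 kN/m
FS = R / T = 724.9 / 293.3 = 2.472

FS = 2.47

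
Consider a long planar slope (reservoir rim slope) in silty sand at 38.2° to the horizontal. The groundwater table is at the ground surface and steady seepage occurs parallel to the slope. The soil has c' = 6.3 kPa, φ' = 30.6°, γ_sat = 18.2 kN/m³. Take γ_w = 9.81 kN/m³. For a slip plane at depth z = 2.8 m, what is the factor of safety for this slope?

With seepage parallel to the slope and the water table at the surface, the effective normal stress on the slip plane uses the buoyant unit weight γ' = γ_sat − γ_w while the driving shear stress uses γ_sat:
FS = [c' + γ' z cos²β tanφ'] / [γ_sat z sinβ cosβ]
γ' = 18.2 − 9.81 = 8.39 kN/m³
Numerator = 6.3 + 8.39·2.8·cos²38.2°·tan30.6° = 6.3 + 8.39·2.8·0.6176·0.5914 = 14.880 kPa
Denominator = 18.2·2.8·sin38.2°·cos38.2° = 18.2·2.8·0.6184·0.7859 = 24.766 kPa
FS = 14.880 / 24.766 = 0.601

FS = 0.60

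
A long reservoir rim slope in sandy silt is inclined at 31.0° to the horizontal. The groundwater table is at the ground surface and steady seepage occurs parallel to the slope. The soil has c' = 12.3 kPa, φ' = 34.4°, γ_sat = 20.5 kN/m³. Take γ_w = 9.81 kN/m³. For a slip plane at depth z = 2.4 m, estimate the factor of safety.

With seepage parallel to the slope and the water table at the surface, the effective normal stress on the slip plane uses the buoyant unit weight γ' = γ_sat − γ_w while the driving shear stress uses γ_sat:
FS = [c' + γ' z cos²β tanφ'] / [γ_sat z sinβ cosβ]
γ' = 20.5 − 9.81 = 10.69 kN/m³
Numerator = 12.3 + 10.69·2.4·cos²31.0°·tan34.4° = 12.3 + 10.69·2.4·0.7347·0.6847 = 25.207 kPa
Denominator = 20.5·2.4·sin31.0°·cos31.0° = 20.5·2.4·0.5150·0.8572 = 21.721 kPa
FS = 25.207 / 21.721 = 1.161

FS = 1.16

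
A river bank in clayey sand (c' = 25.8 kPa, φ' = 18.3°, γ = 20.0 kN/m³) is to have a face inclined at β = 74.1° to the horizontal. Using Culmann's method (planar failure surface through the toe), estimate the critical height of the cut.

H_c = 10.76 m

Culmann's analysis gives the critical failure plane at α_cr = (β + φ')/2 = (74.1 + 18.3)/2 = 46.2°, and the critical height
H_c = (4c'/γ) · sinβ cosφ' / [1 − cos(β − φ')]
    = (4·25.8/20.0) · sin74.1°·cos18.3° / [1 − cos(55.8°)]
    = 5.160 · 0.9617·0.9494 / [1 − 0.5621]
    = 5.160 · 0.9131 / 0.4379
    = 10.76 m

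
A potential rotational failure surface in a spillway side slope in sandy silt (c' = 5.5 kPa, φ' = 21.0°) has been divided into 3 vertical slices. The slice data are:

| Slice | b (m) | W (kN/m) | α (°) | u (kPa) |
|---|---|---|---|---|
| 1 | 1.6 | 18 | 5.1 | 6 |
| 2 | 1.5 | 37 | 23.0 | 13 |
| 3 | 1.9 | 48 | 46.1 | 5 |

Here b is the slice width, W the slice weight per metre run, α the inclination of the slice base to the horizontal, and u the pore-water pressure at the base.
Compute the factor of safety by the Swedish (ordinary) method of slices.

FS = 0.96

Ordinary method of slices: FS = Σ[c'·Δl_i + (W_i cosα_i − u_i·Δl_i)·tanφ'] / Σ W_i sinα_i, with Δl_i = b_i / cosα_i.
Slice 1: Δl = 1.6/cos5.1° = 1.606 m; N'_1 = 18·cos5.1° − 6·1.606 = 8.3; c'Δl = 8.83; W sinα = 1.6
Slice 2: Δl = 1.5/cos23.0° = 1.630 m; N'_2 = 37·cos23.0° − 13·1.630 = 12.9; c'Δl = 8.96; W sinα = 14.5
Slice 3: Δl = 1.9/cos46.1° = 2.740 m; N'_3 = 48·cos46.1° − 5·2.740 = 19.6; c'Δl = 15.07; W sinα = 34.6
Σc'Δl = 32.9 kN/m; ΣN' = 40.7 kN/m; ΣW sinα = 50.6 kN/m
Resisting = 32.9 + 40.7·tan21.0° = 32.9 + 15.6 = 48.5 kN/m
FS = 48.5 / 50.6 = 0.958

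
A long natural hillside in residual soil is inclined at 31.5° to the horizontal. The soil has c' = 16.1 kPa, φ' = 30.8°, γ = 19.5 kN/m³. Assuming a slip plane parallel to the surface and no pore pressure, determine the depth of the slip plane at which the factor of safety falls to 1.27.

z = 6.24 m

Setting FS = 1.27 in FS = [c' + γz cos²β tanφ'] / [γz sinβ cosβ] and solving for z:
z = c' / [γ cosβ (FS·sinβ − cosβ·tanφ')]
  = 16.1 / [19.5·cos31.5°·(1.27·sin31.5° − cos31.5°·tan30.8°)]
  = 16.1 / [19.5·0.8526·(1.27·0.5225 − 0.8526·0.5961)]
  = 16.1 / 2.5821 = 6.235 m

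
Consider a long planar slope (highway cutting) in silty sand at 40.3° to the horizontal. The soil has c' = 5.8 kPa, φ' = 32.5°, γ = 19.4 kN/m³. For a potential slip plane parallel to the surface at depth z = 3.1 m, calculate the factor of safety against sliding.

FS = 0.95

For an infinite slope with a slip plane parallel to the surface (no pore pressure): FS = [c' + γz cos²β tanφ'] / [γz sinβ cosβ].
γz = 19.4·3.1 = 60.14 kN/m²
Numerator = 5.8 + 60.14·cos²40.3°·tan32.5° = 5.8 + 60.14·0.5817·0.6371 = 28.085 kPa
Denominator = 60.14·sin40.3°·cos40.3° = 60.14·0.6468·0.7627 = 29.666 kPa
FS = 28.085 / 29.666 = 0.947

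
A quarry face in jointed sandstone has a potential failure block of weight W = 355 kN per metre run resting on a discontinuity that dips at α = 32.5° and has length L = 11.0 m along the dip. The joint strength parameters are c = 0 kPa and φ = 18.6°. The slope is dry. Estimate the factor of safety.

Resolving the block weight along and normal to the plane and applying the Mohr–Coulomb strength on the joint:
N' = W cosα = 355·cos32.5° = 299.4 kN/m
Driving force T = W sinα = 355·sin32.5° = 190.7 kN/m
Resisting force R = c·L + N'·tanφ = 0·11.0 + 299.4·tan18.6° = 0.0 + 100.8 = 100.8 kN/m
FS = R / T = 100.8 / 190.7 = 0.528

FS = 0.53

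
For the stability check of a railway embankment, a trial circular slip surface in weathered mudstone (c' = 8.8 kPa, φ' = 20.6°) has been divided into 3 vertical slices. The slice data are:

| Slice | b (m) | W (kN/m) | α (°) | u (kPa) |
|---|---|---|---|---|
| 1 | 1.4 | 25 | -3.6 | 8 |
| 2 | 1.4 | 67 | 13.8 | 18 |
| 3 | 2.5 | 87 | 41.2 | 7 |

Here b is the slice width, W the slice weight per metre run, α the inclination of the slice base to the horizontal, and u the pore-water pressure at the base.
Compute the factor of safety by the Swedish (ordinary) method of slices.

FS = 1.25

Ordinary method of slices: FS = Σ[c'·Δl_i + (W_i cosα_i − u_i·Δl_i)·tanφ'] / Σ W_i sinα_i, with Δl_i = b_i / cosα_i.
Slice 1: Δl = 1.4/cos(-3.6°) = 1.403 m; N'_1 = 25·cos(-3.6°) − 8·1.403 = 13.7; c'Δl = 12.34; W sinα = -1.6
Slice 2: Δl = 1.4/cos13.8° = 1.442 m; N'_2 = 67·cos13.8° − 18·1.442 = 39.1; c'Δl = 12.69; W sinα = 16.0
Slice 3: Δl = 2.5/cos41.2° = 3.323 m; N'_3 = 87·cos41.2° − 7·3.323 = 42.2; c'Δl = 29.24; W sinα = 57.3
Σc'Δl = 54.3 kN/m; ΣN' = 95.0 kN/m; ΣW sinα = 71.7 kN/m
Resisting = 54.3 + 95.0·tan20.6° = 54.3 + 35.7 = 90.0 kN/m
FS = 90.0 / 71.7 = 1.255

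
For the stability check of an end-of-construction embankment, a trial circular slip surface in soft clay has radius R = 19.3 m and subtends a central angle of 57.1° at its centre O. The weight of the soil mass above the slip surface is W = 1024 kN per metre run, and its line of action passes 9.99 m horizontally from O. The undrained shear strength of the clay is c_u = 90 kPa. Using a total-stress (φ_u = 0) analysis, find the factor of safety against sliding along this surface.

FS = 3.27

Taking moments about the centre O, the resisting moment is provided by the undrained shear strength acting along the arc:
Arc length L_a = R·θ = 19.3·(57.1°·π/180) = 19.3·0.9966 = 19.23 m
M_R = c_u·L_a·R = 90·19.23·19.3 = 33409.5 kN·m/m
M_D = W·d = 1024·9.99 = 10229.8 kN·m/m
FS = M_R / M_D = 33409.5 / 10229.8 = 3.266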